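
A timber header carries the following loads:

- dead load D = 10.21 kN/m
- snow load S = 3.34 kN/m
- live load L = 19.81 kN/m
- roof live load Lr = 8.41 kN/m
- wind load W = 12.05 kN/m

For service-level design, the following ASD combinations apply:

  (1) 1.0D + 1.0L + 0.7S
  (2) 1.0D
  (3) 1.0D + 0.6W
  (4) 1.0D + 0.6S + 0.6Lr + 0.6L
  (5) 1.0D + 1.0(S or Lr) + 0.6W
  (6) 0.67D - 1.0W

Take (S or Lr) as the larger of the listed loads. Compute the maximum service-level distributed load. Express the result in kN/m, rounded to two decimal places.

(S or Lr) → Lr = 8.41 kN/m.
(1) 1.0(10.21) + 1.0(19.81) + 0.7(3.34) = 10.21 + 19.81 + 2.34 = 32.36
(2) 1.0(10.21) = 10.21
(3) 1.0(10.21) + 0.6(12.05) = 10.21 + 7.23 = 17.44
(4) 1.0(10.21) + 0.6(3.34) + 0.6(8.41) + 0.6(19.81) = 10.21 + 2.00 + 5.05 + 11.89 = 29.15
(5) 1.0(10.21) + 1.0(8.41) + 0.6(12.05) = 10.21 + 8.41 + 7.23 = 25.85
(6) 0.67(10.21) - 1.0(12.05) = 6.84 - 12.05 = -5.21
Combination 1 governs: w = 32.36 kN/m.

32.36 kN/m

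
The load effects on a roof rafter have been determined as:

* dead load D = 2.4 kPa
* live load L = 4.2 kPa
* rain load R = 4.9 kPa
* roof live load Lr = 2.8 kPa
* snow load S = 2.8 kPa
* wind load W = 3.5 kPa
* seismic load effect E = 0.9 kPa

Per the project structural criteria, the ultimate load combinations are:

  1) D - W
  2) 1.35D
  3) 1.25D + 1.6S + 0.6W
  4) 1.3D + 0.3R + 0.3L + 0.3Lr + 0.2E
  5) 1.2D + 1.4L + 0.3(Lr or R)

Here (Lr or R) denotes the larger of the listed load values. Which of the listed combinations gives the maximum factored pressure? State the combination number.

(Lr or R) → R = 4.9 kPa.
1) 1.0(2.4) - 1.0(3.5) = -1.10
2) 1.35(2.4) = 3.24
3) 1.25(2.4) + 1.6(2.8) + 0.6(3.5) = 9.58
4) 1.3(2.4) + 0.3(4.9) + 0.3(4.2) + 0.3(2.8) + 0.2(0.9) = 6.87
5) 1.2(2.4) + 1.4(4.2) + 0.3(4.9) = 10.23
The largest value is 10.23 kPa from combination 5.

Combination 5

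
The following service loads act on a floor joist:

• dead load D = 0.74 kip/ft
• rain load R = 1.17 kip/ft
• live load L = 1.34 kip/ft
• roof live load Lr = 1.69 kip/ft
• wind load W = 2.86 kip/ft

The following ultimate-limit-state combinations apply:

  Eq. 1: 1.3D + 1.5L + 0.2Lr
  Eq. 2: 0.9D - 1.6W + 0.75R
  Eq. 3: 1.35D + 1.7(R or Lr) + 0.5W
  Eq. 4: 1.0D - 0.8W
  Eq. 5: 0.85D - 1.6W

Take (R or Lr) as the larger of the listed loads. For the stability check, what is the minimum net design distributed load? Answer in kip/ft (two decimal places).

-3.95 kip/ft

(R or Lr) → Lr = 1.69 kip/ft.
Eq. 1: 1.3(0.74) + 1.5(1.34) + 0.2(1.69) = 3.31
Eq. 2: 0.9(0.74) - 1.6(2.86) + 0.75(1.17) = -3.03
Eq. 3: 1.35(0.74) + 1.7(1.69) + 0.5(2.86) = 5.30
Eq. 4: 1.0(0.74) - 0.8(2.86) = -1.55
Eq. 5: 0.85(0.74) - 1.6(2.86) = -3.95
Combination 5 gives the minimum: -3.95 kip/ft.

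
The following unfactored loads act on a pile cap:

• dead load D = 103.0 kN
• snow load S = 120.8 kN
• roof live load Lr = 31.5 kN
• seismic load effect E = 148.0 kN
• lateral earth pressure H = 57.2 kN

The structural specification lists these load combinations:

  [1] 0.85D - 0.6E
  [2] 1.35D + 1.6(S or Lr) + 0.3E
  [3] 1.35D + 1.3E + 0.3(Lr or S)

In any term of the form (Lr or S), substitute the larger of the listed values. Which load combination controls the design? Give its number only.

(S or Lr) → S = 120.8 kN; (Lr or S) → S = 120.8 kN.
[1] 0.85(103.0) - 0.6(148.0) = -1.3
[2] 1.35(103.0) + 1.6(120.8) + 0.3(148.0) = 376.7
[3] 1.35(103.0) + 1.3(148.0) + 0.3(120.8) = 367.7
The largest value is 376.7 kN from combination 2.

Combination 2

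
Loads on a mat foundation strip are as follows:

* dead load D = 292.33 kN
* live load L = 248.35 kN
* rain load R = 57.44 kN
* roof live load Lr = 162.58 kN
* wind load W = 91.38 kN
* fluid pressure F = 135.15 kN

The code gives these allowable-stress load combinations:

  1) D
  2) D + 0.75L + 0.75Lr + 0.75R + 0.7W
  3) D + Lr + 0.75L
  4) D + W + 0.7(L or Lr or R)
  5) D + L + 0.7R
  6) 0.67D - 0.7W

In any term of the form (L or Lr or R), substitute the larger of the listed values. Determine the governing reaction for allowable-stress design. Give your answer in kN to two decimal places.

707.57 kN

(L or Lr or R) → L = 248.35 kN.
1) 1.0(292.33) = 292.33
2) 1.0(292.33) + 0.75(248.35) + 0.75(162.58) + 0.75(57.44) + 0.7(91.38) = 707.57
3) 1.0(292.33) + 1.0(162.58) + 0.75(248.35) = 292.33 + 162.58 + 186.26 = 641.17
4) 1.0(292.33) + 1.0(91.38) + 0.7(248.35) = 292.33 + 91.38 + 173.85 = 557.56
5) 1.0(292.33) + 1.0(248.35) + 0.7(57.44) = 292.33 + 248.35 + 40.21 = 580.89
6) 0.67(292.33) - 0.7(91.38) = 131.90
The controlling combination is 2, giving 707.57 kN.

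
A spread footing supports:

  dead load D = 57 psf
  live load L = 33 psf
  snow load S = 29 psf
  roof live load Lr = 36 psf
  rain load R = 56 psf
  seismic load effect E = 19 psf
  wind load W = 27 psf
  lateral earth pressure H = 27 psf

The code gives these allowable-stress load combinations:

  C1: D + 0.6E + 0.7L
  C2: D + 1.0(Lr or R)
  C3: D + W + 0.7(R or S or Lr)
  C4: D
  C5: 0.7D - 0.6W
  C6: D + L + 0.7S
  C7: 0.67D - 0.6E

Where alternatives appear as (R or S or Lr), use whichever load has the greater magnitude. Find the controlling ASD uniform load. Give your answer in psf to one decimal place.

(Lr or R) → R = 56 psf; (R or S or Lr) → R = 56 psf.
C1: 1.0(57) + 0.6(19) + 0.7(33) = 57.0 + 11.4 + 23.1 = 91.5
C2: 1.0(57) + 1.0(56) = 57.0 + 56.0 = 113.0
C3: 1.0(57) + 1.0(27) + 0.7(56) = 57.0 + 27.0 + 39.2 = 123.2
C4: 1.0(57) = 57.0
C5: 0.7(57) - 0.6(27) = 39.9 - 16.2 = 23.7
C6: 1.0(57) + 1.0(33) + 0.7(29) = 57.0 + 33.0 + 20.3 = 110.3
C7: 0.67(57) - 0.6(19) = 38.2 - 11.4 = 26.8
The controlling combination is 3, giving 123.2 psf.

123.2 psf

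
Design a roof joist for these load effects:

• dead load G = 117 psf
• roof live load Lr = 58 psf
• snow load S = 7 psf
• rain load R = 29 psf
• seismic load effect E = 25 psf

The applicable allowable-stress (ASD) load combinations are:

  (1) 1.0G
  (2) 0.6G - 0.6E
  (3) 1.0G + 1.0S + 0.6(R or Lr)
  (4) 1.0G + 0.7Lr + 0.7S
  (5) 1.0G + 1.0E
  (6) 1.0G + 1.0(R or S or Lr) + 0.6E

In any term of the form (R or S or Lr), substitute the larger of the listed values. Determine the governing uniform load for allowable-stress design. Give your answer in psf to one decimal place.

190.0 psf

(R or Lr) → Lr = 58 psf; (R or S or Lr) → Lr = 58 psf.
(1) 1.0(117) = 117.0
(2) 0.6(117) - 0.6(25) = 55.2
(3) 1.0(117) + 1.0(7) + 0.6(58) = 158.8
(4) 1.0(117) + 0.7(58) + 0.7(7) = 162.5
(5) 1.0(117) + 1.0(25) = 142.0
(6) 1.0(117) + 1.0(58) + 0.6(25) = 190.0
Combination 6 governs: q = 190.0 psf.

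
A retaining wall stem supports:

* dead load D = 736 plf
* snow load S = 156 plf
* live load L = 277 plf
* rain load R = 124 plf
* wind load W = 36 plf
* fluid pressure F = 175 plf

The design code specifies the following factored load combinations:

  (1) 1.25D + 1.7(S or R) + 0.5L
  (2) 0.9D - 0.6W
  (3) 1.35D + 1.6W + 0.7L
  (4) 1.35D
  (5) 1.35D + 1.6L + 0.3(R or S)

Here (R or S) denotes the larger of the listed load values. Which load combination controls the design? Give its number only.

(S or R) → S = 156 plf; (R or S) → S = 156 plf.
(1) 1.25(736) + 1.7(156) + 0.5(277) = 920.0 + 265.2 + 138.5 = 1323.7
(2) 0.9(736) - 0.6(36) = 662.4 - 21.6 = 640.8
(3) 1.35(736) + 1.6(36) + 0.7(277) = 993.6 + 57.6 + 193.9 = 1245.1
(4) 1.35(736) = 993.6
(5) 1.35(736) + 1.6(277) + 0.3(156) = 993.6 + 443.2 + 46.8 = 1483.6
The largest value is 1483.6 plf from combination 5.

Combination 5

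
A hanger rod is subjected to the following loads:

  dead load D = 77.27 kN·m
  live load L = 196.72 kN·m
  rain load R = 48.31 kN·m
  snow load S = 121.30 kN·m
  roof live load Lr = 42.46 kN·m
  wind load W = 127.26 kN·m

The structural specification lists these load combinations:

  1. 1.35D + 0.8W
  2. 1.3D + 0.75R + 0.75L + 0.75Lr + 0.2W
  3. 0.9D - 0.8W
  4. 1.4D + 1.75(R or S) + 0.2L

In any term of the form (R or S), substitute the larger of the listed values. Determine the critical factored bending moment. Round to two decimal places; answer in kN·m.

359.80 kN·m

(R or S) → S = 121.30 kN·m.
1. 1.35(77.27) + 0.8(127.26) = 104.31 + 101.81 = 206.12
2. 1.3(77.27) + 0.75(48.31) + 0.75(196.72) + 0.75(42.46) + 0.2(127.26) = 100.45 + 36.23 + 147.54 + 31.85 + 25.45 = 341.52
3. 0.9(77.27) - 0.8(127.26) = 69.54 - 101.81 = -32.27
4. 1.4(77.27) + 1.75(121.30) + 0.2(196.72) = 108.18 + 212.28 + 39.34 = 359.80
The controlling combination is 4, giving 359.80 kN·m.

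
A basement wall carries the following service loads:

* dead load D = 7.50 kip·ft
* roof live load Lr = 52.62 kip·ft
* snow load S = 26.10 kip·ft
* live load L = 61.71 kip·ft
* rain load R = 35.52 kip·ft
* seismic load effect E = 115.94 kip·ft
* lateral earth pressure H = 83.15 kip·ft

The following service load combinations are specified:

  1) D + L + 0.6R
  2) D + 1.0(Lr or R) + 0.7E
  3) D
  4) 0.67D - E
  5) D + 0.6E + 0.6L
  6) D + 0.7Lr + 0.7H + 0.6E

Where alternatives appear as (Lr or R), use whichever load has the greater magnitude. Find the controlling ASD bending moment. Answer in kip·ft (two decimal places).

(Lr or R) → Lr = 52.62 kip·ft.
1) 1.0(7.50) + 1.0(61.71) + 0.6(35.52) = 7.50 + 61.71 + 21.31 = 90.52
2) 1.0(7.50) + 1.0(52.62) + 0.7(115.94) = 7.50 + 52.62 + 81.16 = 141.28
3) 1.0(7.50) = 7.50
4) 0.67(7.50) - 1.0(115.94) = -110.92
5) 1.0(7.50) + 0.6(115.94) + 0.6(61.71) = 7.50 + 69.56 + 37.03 = 114.09
6) 1.0(7.50) + 0.7(52.62) + 0.7(83.15) + 0.6(115.94) = 7.50 + 36.83 + 58.21 + 69.56 = 172.10
Maximum is from combination 6.

172.10 kip·ft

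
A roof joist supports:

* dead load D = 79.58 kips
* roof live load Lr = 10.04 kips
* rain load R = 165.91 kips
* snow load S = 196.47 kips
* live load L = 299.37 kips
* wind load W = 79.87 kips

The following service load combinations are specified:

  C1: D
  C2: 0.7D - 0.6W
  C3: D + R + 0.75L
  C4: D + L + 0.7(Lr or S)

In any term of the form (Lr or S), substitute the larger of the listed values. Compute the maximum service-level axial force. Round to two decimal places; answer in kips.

(Lr or S) → S = 196.47 kips.
C1: 1.0(79.58) = 79.58
C2: 0.7(79.58) - 0.6(79.87) = 7.78
C3: 1.0(79.58) + 1.0(165.91) + 0.75(299.37) = 79.58 + 165.91 + 224.53 = 470.02
C4: 1.0(79.58) + 1.0(299.37) + 0.7(196.47) = 79.58 + 299.37 + 137.53 = 516.48
The controlling combination is 4, giving 516.48 kips.

516.48 kips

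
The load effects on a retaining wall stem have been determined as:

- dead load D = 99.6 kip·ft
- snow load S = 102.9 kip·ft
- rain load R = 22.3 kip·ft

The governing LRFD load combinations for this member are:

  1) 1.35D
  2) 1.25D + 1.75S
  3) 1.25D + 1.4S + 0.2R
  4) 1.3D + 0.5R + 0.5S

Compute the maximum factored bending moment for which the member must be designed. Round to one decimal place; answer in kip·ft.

304.6 kip·ft

1) 1.35(99.6) = 134.5
2) 1.25(99.6) + 1.75(102.9) = 124.5 + 180.1 = 304.6
3) 1.25(99.6) + 1.4(102.9) + 0.2(22.3) = 273.0
4) 1.3(99.6) + 0.5(22.3) + 0.5(102.9) = 192.1
The controlling combination is 2, giving 304.6 kip·ft.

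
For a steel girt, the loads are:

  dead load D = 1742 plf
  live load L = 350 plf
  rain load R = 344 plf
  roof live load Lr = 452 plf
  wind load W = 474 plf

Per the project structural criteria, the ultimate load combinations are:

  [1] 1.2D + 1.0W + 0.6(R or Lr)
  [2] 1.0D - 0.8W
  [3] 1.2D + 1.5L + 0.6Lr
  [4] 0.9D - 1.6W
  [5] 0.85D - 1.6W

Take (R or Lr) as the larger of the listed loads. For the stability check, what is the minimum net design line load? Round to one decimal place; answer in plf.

722.3 plf

(R or Lr) → Lr = 452 plf.
[1] 1.2(1742) + 1.0(474) + 0.6(452) = 2835.6
[2] 1.0(1742) - 0.8(474) = 1362.8
[3] 1.2(1742) + 1.5(350) + 0.6(452) = 2886.6
[4] 0.9(1742) - 1.6(474) = 809.4
[5] 0.85(1742) - 1.6(474) = 722.3
Combination 5 gives the minimum: 722.3 plf.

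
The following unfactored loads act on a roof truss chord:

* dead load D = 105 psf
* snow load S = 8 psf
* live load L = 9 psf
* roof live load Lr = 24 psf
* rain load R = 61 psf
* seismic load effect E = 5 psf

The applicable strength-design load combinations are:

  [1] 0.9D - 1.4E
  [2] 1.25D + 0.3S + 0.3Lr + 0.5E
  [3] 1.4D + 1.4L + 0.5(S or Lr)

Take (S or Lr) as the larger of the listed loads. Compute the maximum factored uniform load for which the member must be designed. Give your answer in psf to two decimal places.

171.60 psf

(S or Lr) → Lr = 24 psf.
[1] 0.9(105) - 1.4(5) = 94.50 - 7.00 = 87.50
[2] 1.25(105) + 0.3(8) + 0.3(24) + 0.5(5) = 131.25 + 2.40 + 7.20 + 2.50 = 143.35
[3] 1.4(105) + 1.4(9) + 0.5(24) = 147.00 + 12.60 + 12.00 = 171.60
The controlling combination is 3, giving 171.60 psf.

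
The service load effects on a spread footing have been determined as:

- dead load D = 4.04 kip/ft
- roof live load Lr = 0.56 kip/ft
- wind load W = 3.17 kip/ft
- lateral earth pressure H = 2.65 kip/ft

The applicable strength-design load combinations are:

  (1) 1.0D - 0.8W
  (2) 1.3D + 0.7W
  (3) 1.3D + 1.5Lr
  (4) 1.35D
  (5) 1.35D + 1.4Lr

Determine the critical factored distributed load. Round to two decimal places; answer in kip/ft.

(1) 1.0(4.04) - 0.8(3.17) = 1.50
(2) 1.3(4.04) + 0.7(3.17) = 7.47
(3) 1.3(4.04) + 1.5(0.56) = 6.09
(4) 1.35(4.04) = 5.45
(5) 1.35(4.04) + 1.4(0.56) = 6.24
Combination 2 governs: w_u = 7.47 kip/ft.

7.47 kip/ft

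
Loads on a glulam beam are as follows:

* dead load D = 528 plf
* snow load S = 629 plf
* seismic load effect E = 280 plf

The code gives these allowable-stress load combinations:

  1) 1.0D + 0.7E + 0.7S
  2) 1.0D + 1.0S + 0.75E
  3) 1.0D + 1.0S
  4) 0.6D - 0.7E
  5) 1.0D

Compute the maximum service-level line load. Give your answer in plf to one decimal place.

1) 1.0(528) + 0.7(280) + 0.7(629) = 528.0 + 196.0 + 440.3 = 1164.3
2) 1.0(528) + 1.0(629) + 0.75(280) = 528.0 + 629.0 + 210.0 = 1367.0
3) 1.0(528) + 1.0(629) = 528.0 + 629.0 = 1157.0
4) 0.6(528) - 0.7(280) = 316.8 - 196.0 = 120.8
5) 1.0(528) = 528.0
Maximum is from combination 2.

1367.0 plf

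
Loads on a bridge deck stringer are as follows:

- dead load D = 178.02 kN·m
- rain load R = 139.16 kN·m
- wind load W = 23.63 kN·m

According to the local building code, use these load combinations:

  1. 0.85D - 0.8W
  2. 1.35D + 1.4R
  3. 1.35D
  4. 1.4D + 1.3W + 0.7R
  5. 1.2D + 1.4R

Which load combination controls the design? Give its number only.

1. 0.85(178.02) - 0.8(23.63) = 132.41
2. 1.35(178.02) + 1.4(139.16) = 240.33 + 194.82 = 435.15
3. 1.35(178.02) = 240.33
4. 1.4(178.02) + 1.3(23.63) + 0.7(139.16) = 249.23 + 30.72 + 97.41 = 377.36
5. 1.2(178.02) + 1.4(139.16) = 408.45
The largest value is 435.15 kN·m from combination 2.

Combination 2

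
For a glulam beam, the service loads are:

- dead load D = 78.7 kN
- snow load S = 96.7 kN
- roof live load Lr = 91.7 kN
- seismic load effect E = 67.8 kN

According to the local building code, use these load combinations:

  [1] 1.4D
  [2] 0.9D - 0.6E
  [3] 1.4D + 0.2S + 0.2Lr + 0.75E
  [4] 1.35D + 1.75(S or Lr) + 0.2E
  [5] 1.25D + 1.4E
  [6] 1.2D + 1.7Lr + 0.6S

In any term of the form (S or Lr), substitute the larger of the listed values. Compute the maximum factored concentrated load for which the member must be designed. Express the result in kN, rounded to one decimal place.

(S or Lr) → S = 96.7 kN.
[1] 1.4(78.7) = 110.2
[2] 0.9(78.7) - 0.6(67.8) = 30.2
[3] 1.4(78.7) + 0.2(96.7) + 0.2(91.7) + 0.75(67.8) = 110.2 + 19.3 + 18.3 + 50.9 = 198.7
[4] 1.35(78.7) + 1.75(96.7) + 0.2(67.8) = 106.2 + 169.2 + 13.6 = 289.0
[5] 1.25(78.7) + 1.4(67.8) = 98.4 + 94.9 = 193.3
[6] 1.2(78.7) + 1.7(91.7) + 0.6(96.7) = 308.4
Maximum is from combination 6.

308.4 kN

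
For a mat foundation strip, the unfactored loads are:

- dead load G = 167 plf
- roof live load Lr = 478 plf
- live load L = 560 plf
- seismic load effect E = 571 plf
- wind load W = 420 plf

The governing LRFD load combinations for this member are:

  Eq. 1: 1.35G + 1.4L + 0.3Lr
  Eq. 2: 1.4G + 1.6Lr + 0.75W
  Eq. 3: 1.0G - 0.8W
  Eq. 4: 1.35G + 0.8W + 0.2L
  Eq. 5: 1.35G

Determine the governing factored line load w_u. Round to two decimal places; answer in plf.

1313.60 plf

Eq. 1: 1.35(167) + 1.4(560) + 0.3(478) = 225.45 + 784.00 + 143.40 = 1152.85
Eq. 2: 1.4(167) + 1.6(478) + 0.75(420) = 233.80 + 764.80 + 315.00 = 1313.60
Eq. 3: 1.0(167) - 0.8(420) = 167.00 - 336.00 = -169.00
Eq. 4: 1.35(167) + 0.8(420) + 0.2(560) = 225.45 + 336.00 + 112.00 = 673.45
Eq. 5: 1.35(167) = 225.45
Maximum is from combination 2.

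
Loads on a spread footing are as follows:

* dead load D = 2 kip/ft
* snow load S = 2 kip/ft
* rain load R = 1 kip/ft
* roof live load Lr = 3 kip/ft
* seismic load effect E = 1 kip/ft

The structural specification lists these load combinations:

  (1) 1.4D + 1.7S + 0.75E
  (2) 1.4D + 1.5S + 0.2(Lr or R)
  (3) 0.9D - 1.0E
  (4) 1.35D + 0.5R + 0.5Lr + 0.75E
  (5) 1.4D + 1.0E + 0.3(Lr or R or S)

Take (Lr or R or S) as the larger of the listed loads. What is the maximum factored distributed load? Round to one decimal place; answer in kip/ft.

7.0 kip/ft

(Lr or R) → Lr = 3 kip/ft; (Lr or R or S) → Lr = 3 kip/ft.
(1) 1.4(2) + 1.7(2) + 0.75(1) = 7.0
(2) 1.4(2) + 1.5(2) + 0.2(3) = 6.4
(3) 0.9(2) - 1.0(1) = 0.8
(4) 1.35(2) + 0.5(1) + 0.5(3) + 0.75(1) = 5.5
(5) 1.4(2) + 1.0(1) + 0.3(3) = 4.7
The controlling combination is 1, giving 7.0 kip/ft.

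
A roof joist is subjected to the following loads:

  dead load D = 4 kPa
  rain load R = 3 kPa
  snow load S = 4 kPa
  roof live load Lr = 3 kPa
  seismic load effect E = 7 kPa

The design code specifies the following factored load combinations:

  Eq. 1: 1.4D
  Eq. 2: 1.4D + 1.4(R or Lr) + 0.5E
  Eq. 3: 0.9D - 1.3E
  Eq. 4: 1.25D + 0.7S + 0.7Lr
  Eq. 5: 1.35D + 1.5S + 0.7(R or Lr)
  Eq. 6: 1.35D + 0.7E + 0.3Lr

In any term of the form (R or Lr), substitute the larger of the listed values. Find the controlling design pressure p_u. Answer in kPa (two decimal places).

(R or Lr) → R = 3 kPa.
Eq. 1: 1.4(4) = 5.60
Eq. 2: 1.4(4) + 1.4(3) + 0.5(7) = 13.30
Eq. 3: 0.9(4) - 1.3(7) = -5.50
Eq. 4: 1.25(4) + 0.7(4) + 0.7(3) = 9.90
Eq. 5: 1.35(4) + 1.5(4) + 0.7(3) = 13.50
Eq. 6: 1.35(4) + 0.7(7) + 0.3(3) = 11.20
Maximum is from combination 5.

13.50 kPa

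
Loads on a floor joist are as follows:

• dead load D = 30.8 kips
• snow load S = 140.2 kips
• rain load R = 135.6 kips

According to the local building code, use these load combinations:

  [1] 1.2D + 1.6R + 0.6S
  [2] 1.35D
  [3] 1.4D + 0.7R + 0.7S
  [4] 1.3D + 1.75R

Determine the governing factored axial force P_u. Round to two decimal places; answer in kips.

338.04 kips

[1] 1.2(30.8) + 1.6(135.6) + 0.6(140.2) = 36.96 + 216.96 + 84.12 = 338.04
[2] 1.35(30.8) = 41.58
[3] 1.4(30.8) + 0.7(135.6) + 0.7(140.2) = 43.12 + 94.92 + 98.14 = 236.18
[4] 1.3(30.8) + 1.75(135.6) = 40.04 + 237.30 = 277.34
Combination 1 governs: P_u = 338.04 kips.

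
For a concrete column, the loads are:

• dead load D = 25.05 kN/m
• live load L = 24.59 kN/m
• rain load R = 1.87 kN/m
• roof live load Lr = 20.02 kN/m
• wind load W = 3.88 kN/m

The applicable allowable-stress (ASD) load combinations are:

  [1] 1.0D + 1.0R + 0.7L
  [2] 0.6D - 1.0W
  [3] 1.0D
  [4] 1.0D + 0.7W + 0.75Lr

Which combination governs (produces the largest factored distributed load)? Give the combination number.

Combination 1

[1] 1.0(25.05) + 1.0(1.87) + 0.7(24.59) = 25.05 + 1.87 + 17.21 = 44.13
[2] 0.6(25.05) - 1.0(3.88) = 15.03 - 3.88 = 11.15
[3] 1.0(25.05) = 25.05
[4] 1.0(25.05) + 0.7(3.88) + 0.75(20.02) = 42.78
The largest value is 44.13 kN/m from combination 1.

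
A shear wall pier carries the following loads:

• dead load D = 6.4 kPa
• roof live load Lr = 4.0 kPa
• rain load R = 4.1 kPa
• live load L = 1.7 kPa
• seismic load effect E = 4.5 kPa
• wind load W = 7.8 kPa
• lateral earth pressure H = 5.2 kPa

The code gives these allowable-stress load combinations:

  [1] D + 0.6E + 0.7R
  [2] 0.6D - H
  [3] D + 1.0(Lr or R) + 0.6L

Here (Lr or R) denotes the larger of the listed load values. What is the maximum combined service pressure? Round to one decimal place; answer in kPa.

12.0 kPa

(Lr or R) → R = 4.1 kPa.
[1] 1.0(6.4) + 0.6(4.5) + 0.7(4.1) = 12.0
[2] 0.6(6.4) - 1.0(5.2) = -1.4
[3] 1.0(6.4) + 1.0(4.1) + 0.6(1.7) = 11.5
The controlling combination is 1, giving 12.0 kPa.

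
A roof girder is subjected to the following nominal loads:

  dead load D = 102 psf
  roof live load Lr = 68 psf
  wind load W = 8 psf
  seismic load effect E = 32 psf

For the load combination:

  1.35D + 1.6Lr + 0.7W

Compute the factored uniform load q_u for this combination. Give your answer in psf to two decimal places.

1.35(102) + 1.6(68) + 0.7(8) = 137.70 + 108.80 + 5.60 = 252.10
q_u = 252.10 psf.

252.10 psf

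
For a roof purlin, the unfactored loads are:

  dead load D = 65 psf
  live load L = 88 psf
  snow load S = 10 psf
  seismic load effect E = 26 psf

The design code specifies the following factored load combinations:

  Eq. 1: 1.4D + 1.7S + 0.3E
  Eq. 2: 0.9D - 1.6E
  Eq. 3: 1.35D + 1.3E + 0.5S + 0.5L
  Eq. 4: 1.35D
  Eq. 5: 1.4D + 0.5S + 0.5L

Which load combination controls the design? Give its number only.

Combination 3

Eq. 1: 1.4(65) + 1.7(10) + 0.3(26) = 115.8
Eq. 2: 0.9(65) - 1.6(26) = 16.9
Eq. 3: 1.35(65) + 1.3(26) + 0.5(10) + 0.5(88) = 170.6
Eq. 4: 1.35(65) = 87.8
Eq. 5: 1.4(65) + 0.5(10) + 0.5(88) = 140.0
The largest value is 170.6 psf from combination 3.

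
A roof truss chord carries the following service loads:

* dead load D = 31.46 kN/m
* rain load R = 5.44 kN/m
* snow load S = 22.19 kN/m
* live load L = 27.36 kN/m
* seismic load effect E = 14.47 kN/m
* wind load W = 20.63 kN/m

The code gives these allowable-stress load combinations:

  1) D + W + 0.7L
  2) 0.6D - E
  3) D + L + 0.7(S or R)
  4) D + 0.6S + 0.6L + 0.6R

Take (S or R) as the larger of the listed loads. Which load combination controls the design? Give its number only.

(S or R) → S = 22.19 kN/m.
1) 1.0(31.46) + 1.0(20.63) + 0.7(27.36) = 31.46 + 20.63 + 19.15 = 71.24
2) 0.6(31.46) - 1.0(14.47) = 18.88 - 14.47 = 4.41
3) 1.0(31.46) + 1.0(27.36) + 0.7(22.19) = 31.46 + 27.36 + 15.53 = 74.35
4) 1.0(31.46) + 0.6(22.19) + 0.6(27.36) + 0.6(5.44) = 31.46 + 13.31 + 16.42 + 3.26 = 64.45
The largest value is 74.35 kN/m from combination 3.

Combination 3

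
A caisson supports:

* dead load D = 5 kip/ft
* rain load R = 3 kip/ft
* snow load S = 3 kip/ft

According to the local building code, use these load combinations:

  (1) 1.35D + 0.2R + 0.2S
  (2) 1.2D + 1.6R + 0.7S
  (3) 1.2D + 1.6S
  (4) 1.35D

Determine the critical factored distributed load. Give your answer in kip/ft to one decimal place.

12.9 kip/ft

(1) 1.35(5) + 0.2(3) + 0.2(3) = 8.0
(2) 1.2(5) + 1.6(3) + 0.7(3) = 12.9
(3) 1.2(5) + 1.6(3) = 10.8
(4) 1.35(5) = 6.8
The controlling combination is 2, giving 12.9 kip/ft.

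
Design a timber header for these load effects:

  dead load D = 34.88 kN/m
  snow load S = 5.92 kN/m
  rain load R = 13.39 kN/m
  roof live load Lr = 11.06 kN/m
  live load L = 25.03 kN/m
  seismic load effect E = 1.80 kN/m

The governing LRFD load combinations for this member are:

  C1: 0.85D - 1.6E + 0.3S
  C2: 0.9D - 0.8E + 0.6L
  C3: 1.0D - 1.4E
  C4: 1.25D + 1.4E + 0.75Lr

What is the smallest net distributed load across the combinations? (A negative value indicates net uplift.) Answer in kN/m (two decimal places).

28.54 kN/m

C1: 0.85(34.88) - 1.6(1.80) + 0.3(5.92) = 28.54
C2: 0.9(34.88) - 0.8(1.80) + 0.6(25.03) = 31.39 - 1.44 + 15.02 = 44.97
C3: 1.0(34.88) - 1.4(1.80) = 34.88 - 2.52 = 32.36
C4: 1.25(34.88) + 1.4(1.80) + 0.75(11.06) = 43.60 + 2.52 + 8.30 = 54.42
Combination 1 gives the minimum: 28.54 kN/m.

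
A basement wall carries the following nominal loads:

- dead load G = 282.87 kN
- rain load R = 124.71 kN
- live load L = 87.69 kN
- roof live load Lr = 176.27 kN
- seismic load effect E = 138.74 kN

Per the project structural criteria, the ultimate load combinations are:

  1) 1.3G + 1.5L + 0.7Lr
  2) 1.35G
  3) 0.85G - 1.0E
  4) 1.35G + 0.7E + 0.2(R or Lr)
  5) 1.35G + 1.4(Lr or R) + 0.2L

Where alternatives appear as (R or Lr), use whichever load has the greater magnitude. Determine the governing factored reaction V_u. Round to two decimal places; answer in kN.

646.19 kN

(R or Lr) → Lr = 176.27 kN; (Lr or R) → Lr = 176.27 kN.
1) 1.3(282.87) + 1.5(87.69) + 0.7(176.27) = 622.66
2) 1.35(282.87) = 381.87
3) 0.85(282.87) - 1.0(138.74) = 101.70
4) 1.35(282.87) + 0.7(138.74) + 0.2(176.27) = 514.25
5) 1.35(282.87) + 1.4(176.27) + 0.2(87.69) = 646.19
The controlling combination is 5, giving 646.19 kN.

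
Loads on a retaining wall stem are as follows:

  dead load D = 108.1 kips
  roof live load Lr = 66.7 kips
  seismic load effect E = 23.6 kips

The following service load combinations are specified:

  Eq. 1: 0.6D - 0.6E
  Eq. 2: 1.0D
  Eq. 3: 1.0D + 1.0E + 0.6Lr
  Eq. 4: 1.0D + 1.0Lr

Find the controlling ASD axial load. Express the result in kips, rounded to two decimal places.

Eq. 1: 0.6(108.1) - 0.6(23.6) = 64.86 - 14.16 = 50.70
Eq. 2: 1.0(108.1) = 108.10
Eq. 3: 1.0(108.1) + 1.0(23.6) + 0.6(66.7) = 108.10 + 23.60 + 40.02 = 171.72
Eq. 4: 1.0(108.1) + 1.0(66.7) = 108.10 + 66.70 = 174.80
Combination 4 governs: P = 174.80 kips.

174.80 kips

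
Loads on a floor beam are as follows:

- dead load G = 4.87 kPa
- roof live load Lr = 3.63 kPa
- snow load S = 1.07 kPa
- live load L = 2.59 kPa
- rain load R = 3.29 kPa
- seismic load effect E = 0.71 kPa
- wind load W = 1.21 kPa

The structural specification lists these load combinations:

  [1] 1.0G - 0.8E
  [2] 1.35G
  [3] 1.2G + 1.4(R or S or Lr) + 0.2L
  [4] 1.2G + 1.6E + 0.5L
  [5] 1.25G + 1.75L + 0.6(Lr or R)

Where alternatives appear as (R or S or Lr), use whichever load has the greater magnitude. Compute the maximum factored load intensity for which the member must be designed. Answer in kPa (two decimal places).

12.80 kPa

(R or S or Lr) → Lr = 3.63 kPa; (Lr or R) → Lr = 3.63 kPa.
[1] 1.0(4.87) - 0.8(0.71) = 4.87 - 0.57 = 4.30
[2] 1.35(4.87) = 6.57
[3] 1.2(4.87) + 1.4(3.63) + 0.2(2.59) = 5.84 + 5.08 + 0.52 = 11.44
[4] 1.2(4.87) + 1.6(0.71) + 0.5(2.59) = 5.84 + 1.14 + 1.30 = 8.28
[5] 1.25(4.87) + 1.75(2.59) + 0.6(3.63) = 6.09 + 4.53 + 2.18 = 12.80
Combination 5 governs: q_u = 12.80 kPa.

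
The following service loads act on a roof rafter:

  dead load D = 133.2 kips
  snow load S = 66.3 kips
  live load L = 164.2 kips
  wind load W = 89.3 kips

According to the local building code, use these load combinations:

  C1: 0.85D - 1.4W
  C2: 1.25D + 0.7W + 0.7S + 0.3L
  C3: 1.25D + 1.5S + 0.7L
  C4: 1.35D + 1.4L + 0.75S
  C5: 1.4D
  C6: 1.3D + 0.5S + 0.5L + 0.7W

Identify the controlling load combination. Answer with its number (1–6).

Combination 4

C1: 0.85(133.2) - 1.4(89.3) = 113.2 - 125.0 = -11.8
C2: 1.25(133.2) + 0.7(89.3) + 0.7(66.3) + 0.3(164.2) = 166.5 + 62.5 + 46.4 + 49.3 = 324.7
C3: 1.25(133.2) + 1.5(66.3) + 0.7(164.2) = 166.5 + 99.5 + 114.9 = 380.9
C4: 1.35(133.2) + 1.4(164.2) + 0.75(66.3) = 179.8 + 229.9 + 49.7 = 459.4
C5: 1.4(133.2) = 186.5
C6: 1.3(133.2) + 0.5(66.3) + 0.5(164.2) + 0.7(89.3) = 350.9
The largest value is 459.4 kips from combination 4.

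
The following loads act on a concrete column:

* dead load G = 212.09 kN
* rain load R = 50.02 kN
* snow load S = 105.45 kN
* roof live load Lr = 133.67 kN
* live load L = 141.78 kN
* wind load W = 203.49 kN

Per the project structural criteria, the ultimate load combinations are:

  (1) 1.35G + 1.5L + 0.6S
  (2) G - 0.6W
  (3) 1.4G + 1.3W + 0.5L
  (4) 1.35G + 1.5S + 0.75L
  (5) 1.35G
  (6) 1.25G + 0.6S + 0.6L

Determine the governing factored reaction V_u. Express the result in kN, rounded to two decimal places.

632.35 kN

(1) 1.35(212.09) + 1.5(141.78) + 0.6(105.45) = 562.26
(2) 1.0(212.09) - 0.6(203.49) = 90.00
(3) 1.4(212.09) + 1.3(203.49) + 0.5(141.78) = 632.35
(4) 1.35(212.09) + 1.5(105.45) + 0.75(141.78) = 550.83
(5) 1.35(212.09) = 286.32
(6) 1.25(212.09) + 0.6(105.45) + 0.6(141.78) = 413.45
Combination 3 governs: V_u = 632.35 kN.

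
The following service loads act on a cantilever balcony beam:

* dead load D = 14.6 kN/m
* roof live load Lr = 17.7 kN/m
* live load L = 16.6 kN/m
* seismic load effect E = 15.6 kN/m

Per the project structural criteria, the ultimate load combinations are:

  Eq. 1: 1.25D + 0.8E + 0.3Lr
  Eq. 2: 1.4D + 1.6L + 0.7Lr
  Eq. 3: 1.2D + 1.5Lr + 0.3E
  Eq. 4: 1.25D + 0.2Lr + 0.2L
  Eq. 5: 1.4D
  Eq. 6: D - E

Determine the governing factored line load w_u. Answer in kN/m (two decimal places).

59.39 kN/m

Eq. 1: 1.25(14.6) + 0.8(15.6) + 0.3(17.7) = 18.25 + 12.48 + 5.31 = 36.04
Eq. 2: 1.4(14.6) + 1.6(16.6) + 0.7(17.7) = 20.44 + 26.56 + 12.39 = 59.39
Eq. 3: 1.2(14.6) + 1.5(17.7) + 0.3(15.6) = 17.52 + 26.55 + 4.68 = 48.75
Eq. 4: 1.25(14.6) + 0.2(17.7) + 0.2(16.6) = 18.25 + 3.54 + 3.32 = 25.11
Eq. 5: 1.4(14.6) = 20.44
Eq. 6: 1.0(14.6) - 1.0(15.6) = 14.60 - 15.60 = -1.00
The controlling combination is 2, giving 59.39 kN/m.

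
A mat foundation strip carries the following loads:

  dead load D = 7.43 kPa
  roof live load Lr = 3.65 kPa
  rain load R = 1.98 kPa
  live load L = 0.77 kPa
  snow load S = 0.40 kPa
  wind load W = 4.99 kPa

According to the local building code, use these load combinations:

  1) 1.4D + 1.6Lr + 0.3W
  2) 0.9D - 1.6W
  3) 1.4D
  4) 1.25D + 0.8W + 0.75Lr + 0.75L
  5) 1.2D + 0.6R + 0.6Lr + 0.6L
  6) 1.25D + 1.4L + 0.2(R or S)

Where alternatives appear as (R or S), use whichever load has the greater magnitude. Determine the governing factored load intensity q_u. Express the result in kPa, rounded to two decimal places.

17.74 kPa

(R or S) → R = 1.98 kPa.
1) 1.4(7.43) + 1.6(3.65) + 0.3(4.99) = 10.40 + 5.84 + 1.50 = 17.74
2) 0.9(7.43) - 1.6(4.99) = -1.30
3) 1.4(7.43) = 10.40
4) 1.25(7.43) + 0.8(4.99) + 0.75(3.65) + 0.75(0.77) = 16.59
5) 1.2(7.43) + 0.6(1.98) + 0.6(3.65) + 0.6(0.77) = 8.92 + 1.19 + 2.19 + 0.46 = 12.76
6) 1.25(7.43) + 1.4(0.77) + 0.2(1.98) = 10.76
The controlling combination is 1, giving 17.74 kPa.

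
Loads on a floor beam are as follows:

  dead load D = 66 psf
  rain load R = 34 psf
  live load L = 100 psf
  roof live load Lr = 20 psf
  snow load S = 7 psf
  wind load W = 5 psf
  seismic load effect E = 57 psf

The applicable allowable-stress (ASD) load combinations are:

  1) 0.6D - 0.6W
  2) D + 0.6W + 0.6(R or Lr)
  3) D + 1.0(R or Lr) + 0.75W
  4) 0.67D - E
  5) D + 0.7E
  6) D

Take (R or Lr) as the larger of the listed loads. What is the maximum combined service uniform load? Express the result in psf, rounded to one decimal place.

(R or Lr) → R = 34 psf.
1) 0.6(66) - 0.6(5) = 39.6 - 3.0 = 36.6
2) 1.0(66) + 0.6(5) + 0.6(34) = 66.0 + 3.0 + 20.4 = 89.4
3) 1.0(66) + 1.0(34) + 0.75(5) = 66.0 + 34.0 + 3.8 = 103.8
4) 0.67(66) - 1.0(57) = 44.2 - 57.0 = -12.8
5) 1.0(66) + 0.7(57) = 66.0 + 39.9 = 105.9
6) 1.0(66) = 66.0
Combination 5 governs: q = 105.9 psf.

105.9 psf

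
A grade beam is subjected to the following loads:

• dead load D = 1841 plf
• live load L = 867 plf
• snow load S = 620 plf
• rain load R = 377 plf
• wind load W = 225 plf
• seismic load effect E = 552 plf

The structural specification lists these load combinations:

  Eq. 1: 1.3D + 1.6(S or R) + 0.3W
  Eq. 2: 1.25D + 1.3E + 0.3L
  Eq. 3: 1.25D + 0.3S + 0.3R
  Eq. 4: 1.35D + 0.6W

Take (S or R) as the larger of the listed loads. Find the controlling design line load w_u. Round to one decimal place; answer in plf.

(S or R) → S = 620 plf.
Eq. 1: 1.3(1841) + 1.6(620) + 0.3(225) = 2393.3 + 992.0 + 67.5 = 3452.8
Eq. 2: 1.25(1841) + 1.3(552) + 0.3(867) = 2301.3 + 717.6 + 260.1 = 3279.0
Eq. 3: 1.25(1841) + 0.3(620) + 0.3(377) = 2301.3 + 186.0 + 113.1 = 2600.4
Eq. 4: 1.35(1841) + 0.6(225) = 2485.4 + 135.0 = 2620.4
Combination 1 governs: w_u = 3452.8 plf.

3452.8 plf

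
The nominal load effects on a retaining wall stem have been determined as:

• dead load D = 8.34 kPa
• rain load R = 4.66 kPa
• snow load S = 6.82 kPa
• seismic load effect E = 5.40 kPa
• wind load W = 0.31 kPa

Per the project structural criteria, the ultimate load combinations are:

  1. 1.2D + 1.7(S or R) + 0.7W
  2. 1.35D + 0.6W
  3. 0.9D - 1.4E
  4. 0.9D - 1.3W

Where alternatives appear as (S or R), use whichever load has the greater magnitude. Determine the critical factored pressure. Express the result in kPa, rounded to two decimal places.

21.82 kPa

(S or R) → S = 6.82 kPa.
1. 1.2(8.34) + 1.7(6.82) + 0.7(0.31) = 10.01 + 11.59 + 0.22 = 21.82
2. 1.35(8.34) + 0.6(0.31) = 11.26 + 0.19 = 11.45
3. 0.9(8.34) - 1.4(5.40) = 7.51 - 7.56 = -0.05
4. 0.9(8.34) - 1.3(0.31) = 7.10
The controlling combination is 1, giving 21.82 kPa.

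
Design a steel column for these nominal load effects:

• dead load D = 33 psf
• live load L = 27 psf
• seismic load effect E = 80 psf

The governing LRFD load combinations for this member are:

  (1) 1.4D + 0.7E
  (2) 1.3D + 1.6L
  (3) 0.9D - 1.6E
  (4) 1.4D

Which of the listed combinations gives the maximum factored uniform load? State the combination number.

(1) 1.4(33) + 0.7(80) = 46.2 + 56.0 = 102.2
(2) 1.3(33) + 1.6(27) = 42.9 + 43.2 = 86.1
(3) 0.9(33) - 1.6(80) = 29.7 - 128.0 = -98.3
(4) 1.4(33) = 46.2
The largest value is 102.2 psf from combination 1.

Combination 1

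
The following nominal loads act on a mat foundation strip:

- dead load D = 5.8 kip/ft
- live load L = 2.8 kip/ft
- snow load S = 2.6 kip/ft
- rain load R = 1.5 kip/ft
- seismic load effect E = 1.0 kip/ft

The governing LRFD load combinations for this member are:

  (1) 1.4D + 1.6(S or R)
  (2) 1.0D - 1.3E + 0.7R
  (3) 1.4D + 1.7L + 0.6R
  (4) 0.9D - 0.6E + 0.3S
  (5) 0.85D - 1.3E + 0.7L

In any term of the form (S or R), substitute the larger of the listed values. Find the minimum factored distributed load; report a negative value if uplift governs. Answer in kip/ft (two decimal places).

5.40 kip/ft

(S or R) → S = 2.6 kip/ft.
(1) 1.4(5.8) + 1.6(2.6) = 8.12 + 4.16 = 12.28
(2) 1.0(5.8) - 1.3(1.0) + 0.7(1.5) = 5.80 - 1.30 + 1.05 = 5.55
(3) 1.4(5.8) + 1.7(2.8) + 0.6(1.5) = 8.12 + 4.76 + 0.90 = 13.78
(4) 0.9(5.8) - 0.6(1.0) + 0.3(2.6) = 5.22 - 0.60 + 0.78 = 5.40
(5) 0.85(5.8) - 1.3(1.0) + 0.7(2.8) = 4.93 - 1.30 + 1.96 = 5.59
Combination 4 gives the minimum: 5.40 kip/ft.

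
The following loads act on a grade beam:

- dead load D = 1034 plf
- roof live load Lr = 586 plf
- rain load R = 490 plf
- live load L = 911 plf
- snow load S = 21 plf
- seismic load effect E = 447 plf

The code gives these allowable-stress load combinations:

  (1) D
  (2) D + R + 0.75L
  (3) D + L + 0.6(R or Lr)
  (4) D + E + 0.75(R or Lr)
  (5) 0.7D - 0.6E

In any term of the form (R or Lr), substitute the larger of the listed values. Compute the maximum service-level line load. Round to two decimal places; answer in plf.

(R or Lr) → Lr = 586 plf.
(1) 1.0(1034) = 1034.00
(2) 1.0(1034) + 1.0(490) + 0.75(911) = 1034.00 + 490.00 + 683.25 = 2207.25
(3) 1.0(1034) + 1.0(911) + 0.6(586) = 1034.00 + 911.00 + 351.60 = 2296.60
(4) 1.0(1034) + 1.0(447) + 0.75(586) = 1034.00 + 447.00 + 439.50 = 1920.50
(5) 0.7(1034) - 0.6(447) = 723.80 - 268.20 = 455.60
The controlling combination is 3, giving 2296.60 plf.

2296.60 plf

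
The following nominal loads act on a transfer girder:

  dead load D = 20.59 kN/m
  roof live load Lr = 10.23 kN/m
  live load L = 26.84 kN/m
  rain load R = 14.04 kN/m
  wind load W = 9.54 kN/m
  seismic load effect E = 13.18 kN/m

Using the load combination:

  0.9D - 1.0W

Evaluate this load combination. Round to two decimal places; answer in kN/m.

0.9(20.59) - 1.0(9.54) = 18.53 - 9.54 = 8.99
w_u = 8.99 kN/m.

8.99 kN/m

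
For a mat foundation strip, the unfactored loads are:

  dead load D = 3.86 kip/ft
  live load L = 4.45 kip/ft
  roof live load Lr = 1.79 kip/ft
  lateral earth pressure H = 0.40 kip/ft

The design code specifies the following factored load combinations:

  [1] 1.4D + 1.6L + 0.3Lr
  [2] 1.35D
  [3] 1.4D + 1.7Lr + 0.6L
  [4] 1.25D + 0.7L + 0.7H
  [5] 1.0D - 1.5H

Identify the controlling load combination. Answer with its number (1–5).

[1] 1.4(3.86) + 1.6(4.45) + 0.3(1.79) = 5.40 + 7.12 + 0.54 = 13.06
[2] 1.35(3.86) = 5.21
[3] 1.4(3.86) + 1.7(1.79) + 0.6(4.45) = 11.12
[4] 1.25(3.86) + 0.7(4.45) + 0.7(0.40) = 8.22
[5] 1.0(3.86) - 1.5(0.40) = 3.86 - 0.60 = 3.26
The largest value is 13.06 kip/ft from combination 1.

Combination 1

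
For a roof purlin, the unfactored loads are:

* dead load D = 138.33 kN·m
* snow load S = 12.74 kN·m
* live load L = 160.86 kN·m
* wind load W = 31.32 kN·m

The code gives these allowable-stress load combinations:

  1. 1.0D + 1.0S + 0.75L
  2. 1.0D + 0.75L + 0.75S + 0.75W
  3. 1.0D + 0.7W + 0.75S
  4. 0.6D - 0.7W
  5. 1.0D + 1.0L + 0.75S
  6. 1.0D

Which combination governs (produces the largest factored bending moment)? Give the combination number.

Combination 5

1. 1.0(138.33) + 1.0(12.74) + 0.75(160.86) = 138.33 + 12.74 + 120.65 = 271.72
2. 1.0(138.33) + 0.75(160.86) + 0.75(12.74) + 0.75(31.32) = 292.02
3. 1.0(138.33) + 0.7(31.32) + 0.75(12.74) = 138.33 + 21.92 + 9.56 = 169.81
4. 0.6(138.33) - 0.7(31.32) = 61.07
5. 1.0(138.33) + 1.0(160.86) + 0.75(12.74) = 138.33 + 160.86 + 9.56 = 308.75
6. 1.0(138.33) = 138.33
The largest value is 308.75 kN·m from combination 5.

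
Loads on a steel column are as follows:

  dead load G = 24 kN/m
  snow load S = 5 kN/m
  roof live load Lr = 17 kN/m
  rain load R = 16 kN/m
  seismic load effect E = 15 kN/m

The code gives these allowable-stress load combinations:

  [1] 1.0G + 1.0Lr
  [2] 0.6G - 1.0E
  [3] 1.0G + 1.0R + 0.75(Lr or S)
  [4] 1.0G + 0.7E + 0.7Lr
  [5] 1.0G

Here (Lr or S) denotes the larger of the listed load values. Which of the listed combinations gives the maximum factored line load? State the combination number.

(Lr or S) → Lr = 17 kN/m.
[1] 1.0(24) + 1.0(17) = 41.00
[2] 0.6(24) - 1.0(15) = -0.60
[3] 1.0(24) + 1.0(16) + 0.75(17) = 52.75
[4] 1.0(24) + 0.7(15) + 0.7(17) = 46.40
[5] 1.0(24) = 24.00
The largest value is 52.75 kN/m from combination 3.

Combination 3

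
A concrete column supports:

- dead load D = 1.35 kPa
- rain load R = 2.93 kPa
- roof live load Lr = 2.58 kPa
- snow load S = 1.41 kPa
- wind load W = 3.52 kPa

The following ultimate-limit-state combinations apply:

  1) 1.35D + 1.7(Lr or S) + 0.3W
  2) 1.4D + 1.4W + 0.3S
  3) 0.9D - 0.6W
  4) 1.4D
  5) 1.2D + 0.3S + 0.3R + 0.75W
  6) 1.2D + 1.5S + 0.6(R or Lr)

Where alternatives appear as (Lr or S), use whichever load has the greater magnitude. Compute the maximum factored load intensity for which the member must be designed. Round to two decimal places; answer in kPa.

(Lr or S) → Lr = 2.58 kPa; (R or Lr) → R = 2.93 kPa.
1) 1.35(1.35) + 1.7(2.58) + 0.3(3.52) = 7.26
2) 1.4(1.35) + 1.4(3.52) + 0.3(1.41) = 1.89 + 4.93 + 0.42 = 7.24
3) 0.9(1.35) - 0.6(3.52) = -0.90
4) 1.4(1.35) = 1.89
5) 1.2(1.35) + 0.3(1.41) + 0.3(2.93) + 0.75(3.52) = 1.62 + 0.42 + 0.88 + 2.64 = 5.56
6) 1.2(1.35) + 1.5(1.41) + 0.6(2.93) = 5.49
Maximum is from combination 1.

7.26 kPa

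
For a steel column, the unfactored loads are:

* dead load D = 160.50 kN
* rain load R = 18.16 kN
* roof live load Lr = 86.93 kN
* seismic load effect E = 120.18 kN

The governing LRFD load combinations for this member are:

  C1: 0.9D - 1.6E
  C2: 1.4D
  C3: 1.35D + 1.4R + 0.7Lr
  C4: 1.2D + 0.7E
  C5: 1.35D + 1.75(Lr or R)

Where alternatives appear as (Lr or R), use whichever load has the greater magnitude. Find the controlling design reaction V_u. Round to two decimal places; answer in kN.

(Lr or R) → Lr = 86.93 kN.
C1: 0.9(160.50) - 1.6(120.18) = 144.45 - 192.29 = -47.84
C2: 1.4(160.50) = 224.70
C3: 1.35(160.50) + 1.4(18.16) + 0.7(86.93) = 216.68 + 25.42 + 60.85 = 302.95
C4: 1.2(160.50) + 0.7(120.18) = 192.60 + 84.13 = 276.73
C5: 1.35(160.50) + 1.75(86.93) = 368.80
Maximum is from combination 5.

368.80 kN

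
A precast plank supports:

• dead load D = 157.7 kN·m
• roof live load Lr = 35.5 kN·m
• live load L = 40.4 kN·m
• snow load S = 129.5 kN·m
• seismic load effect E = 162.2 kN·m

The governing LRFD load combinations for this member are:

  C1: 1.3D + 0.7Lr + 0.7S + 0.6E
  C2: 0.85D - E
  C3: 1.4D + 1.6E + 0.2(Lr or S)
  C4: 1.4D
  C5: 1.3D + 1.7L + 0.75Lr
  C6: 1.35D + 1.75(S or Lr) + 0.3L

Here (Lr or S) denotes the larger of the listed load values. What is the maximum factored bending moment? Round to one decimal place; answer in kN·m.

506.2 kN·m

(Lr or S) → S = 129.5 kN·m; (S or Lr) → S = 129.5 kN·m.
C1: 1.3(157.7) + 0.7(35.5) + 0.7(129.5) + 0.6(162.2) = 417.8
C2: 0.85(157.7) - 1.0(162.2) = -28.2
C3: 1.4(157.7) + 1.6(162.2) + 0.2(129.5) = 506.2
C4: 1.4(157.7) = 220.8
C5: 1.3(157.7) + 1.7(40.4) + 0.75(35.5) = 300.3
C6: 1.35(157.7) + 1.75(129.5) + 0.3(40.4) = 451.6
Maximum is from combination 3.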